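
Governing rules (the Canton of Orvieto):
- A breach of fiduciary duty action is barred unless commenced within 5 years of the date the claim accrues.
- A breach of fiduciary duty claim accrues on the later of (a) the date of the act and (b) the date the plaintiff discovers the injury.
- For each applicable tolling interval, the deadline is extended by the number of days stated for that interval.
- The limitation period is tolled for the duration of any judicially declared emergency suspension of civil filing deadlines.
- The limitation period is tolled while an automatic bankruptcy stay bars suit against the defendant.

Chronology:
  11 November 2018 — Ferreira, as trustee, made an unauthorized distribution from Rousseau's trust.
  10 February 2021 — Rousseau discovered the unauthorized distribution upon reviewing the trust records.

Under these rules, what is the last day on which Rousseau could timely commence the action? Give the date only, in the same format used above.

The claim accrued on 10 February 2021 — the later of the 11 November 2018 act and the 10 February 2021 discovery.
The untolled deadline — 5 years after 10 February 2021 — is 10 February 2026.

10 February 2026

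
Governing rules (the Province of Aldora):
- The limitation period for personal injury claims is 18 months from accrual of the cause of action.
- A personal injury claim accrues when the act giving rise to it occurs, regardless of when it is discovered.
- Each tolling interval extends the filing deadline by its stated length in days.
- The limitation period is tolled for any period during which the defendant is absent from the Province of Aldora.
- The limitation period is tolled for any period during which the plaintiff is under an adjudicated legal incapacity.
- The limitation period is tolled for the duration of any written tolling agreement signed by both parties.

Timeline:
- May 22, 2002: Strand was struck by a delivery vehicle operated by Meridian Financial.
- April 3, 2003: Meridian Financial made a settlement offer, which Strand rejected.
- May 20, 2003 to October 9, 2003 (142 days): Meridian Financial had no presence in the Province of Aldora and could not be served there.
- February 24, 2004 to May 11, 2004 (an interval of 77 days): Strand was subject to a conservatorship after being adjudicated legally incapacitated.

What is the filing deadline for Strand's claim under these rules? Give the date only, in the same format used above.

June 28, 2004

The cause of action accrued on May 22, 2002, the date of the act.
Adding the 18 months base period to May 22, 2002 gives a deadline of November 22, 2003, before any tolling.
The defendant's absence from the jurisdiction from May 20, 2003 to October 9, 2003 tolled the period for 142 days, extending the deadline to April 12, 2004.
Because the plaintiff's legal incapacity ran from February 24, 2004 to May 11, 2004, the deadline is extended by 77 days to June 28, 2004.
None of the other events listed affects the running of the period under the stated rules.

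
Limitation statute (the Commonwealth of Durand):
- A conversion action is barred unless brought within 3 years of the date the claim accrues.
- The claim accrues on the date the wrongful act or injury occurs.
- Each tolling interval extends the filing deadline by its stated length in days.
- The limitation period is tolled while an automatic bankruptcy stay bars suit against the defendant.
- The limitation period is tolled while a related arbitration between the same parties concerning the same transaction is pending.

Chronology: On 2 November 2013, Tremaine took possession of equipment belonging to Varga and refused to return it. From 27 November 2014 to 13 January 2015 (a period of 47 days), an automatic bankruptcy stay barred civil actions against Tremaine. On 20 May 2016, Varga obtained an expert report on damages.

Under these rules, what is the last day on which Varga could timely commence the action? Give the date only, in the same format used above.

19 December 2016

The limitation period began to run on 2 November 2013.
Adding the 3 years base period to 2 November 2013 gives a deadline of 2 November 2016, before any tolling.
The automatic bankruptcy stay from 27 November 2014 to 13 January 2015 tolled the period for 47 days, extending the deadline to 19 December 2016.
Nothing else in the chronology tolls or restarts the period.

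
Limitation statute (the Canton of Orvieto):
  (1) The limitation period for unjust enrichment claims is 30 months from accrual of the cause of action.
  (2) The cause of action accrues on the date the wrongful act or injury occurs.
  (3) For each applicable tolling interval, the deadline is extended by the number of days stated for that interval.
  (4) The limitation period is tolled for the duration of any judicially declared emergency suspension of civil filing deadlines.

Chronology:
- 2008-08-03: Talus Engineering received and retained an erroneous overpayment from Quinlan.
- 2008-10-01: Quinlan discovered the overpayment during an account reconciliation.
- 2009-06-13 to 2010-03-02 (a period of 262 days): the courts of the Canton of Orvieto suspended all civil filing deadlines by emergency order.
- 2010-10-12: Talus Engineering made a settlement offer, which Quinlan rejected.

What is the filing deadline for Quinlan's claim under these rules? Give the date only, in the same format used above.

Because the rule ties accrual to occurrence, the claim accrued on 2008-08-03, not on the 2008-10-01 discovery date.
The untolled deadline — 30 months after 2008-08-03 — is 2011-02-03.
The emergency suspension of filing deadlines from 2009-06-13 to 2010-03-02 tolled the period for 262 days, extending the deadline to 2011-10-23.
The other events in the timeline have no effect on the limitation period under the stated rules.

2011-10-23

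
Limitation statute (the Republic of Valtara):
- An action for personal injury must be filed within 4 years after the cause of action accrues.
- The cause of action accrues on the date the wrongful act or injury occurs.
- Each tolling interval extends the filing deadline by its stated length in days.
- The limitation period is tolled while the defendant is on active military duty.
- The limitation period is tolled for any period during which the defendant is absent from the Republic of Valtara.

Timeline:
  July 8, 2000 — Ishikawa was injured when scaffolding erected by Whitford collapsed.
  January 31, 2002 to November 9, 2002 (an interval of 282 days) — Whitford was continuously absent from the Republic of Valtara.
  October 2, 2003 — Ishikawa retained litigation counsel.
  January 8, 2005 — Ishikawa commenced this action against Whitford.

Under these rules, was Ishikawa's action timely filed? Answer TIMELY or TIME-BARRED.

TIMELY

The claim accrued on July 8, 2000, when the wrongful act occurred.
The untolled deadline — 4 years after July 8, 2000 — is July 8, 2004.
Because the defendant's absence from the jurisdiction ran from January 31, 2002 to November 9, 2002, the deadline is extended by 282 days to April 16, 2005.
Nothing else in the chronology tolls or restarts the period.
The January 8, 2005 filing precedes the April 16, 2005 deadline; the claim is timely.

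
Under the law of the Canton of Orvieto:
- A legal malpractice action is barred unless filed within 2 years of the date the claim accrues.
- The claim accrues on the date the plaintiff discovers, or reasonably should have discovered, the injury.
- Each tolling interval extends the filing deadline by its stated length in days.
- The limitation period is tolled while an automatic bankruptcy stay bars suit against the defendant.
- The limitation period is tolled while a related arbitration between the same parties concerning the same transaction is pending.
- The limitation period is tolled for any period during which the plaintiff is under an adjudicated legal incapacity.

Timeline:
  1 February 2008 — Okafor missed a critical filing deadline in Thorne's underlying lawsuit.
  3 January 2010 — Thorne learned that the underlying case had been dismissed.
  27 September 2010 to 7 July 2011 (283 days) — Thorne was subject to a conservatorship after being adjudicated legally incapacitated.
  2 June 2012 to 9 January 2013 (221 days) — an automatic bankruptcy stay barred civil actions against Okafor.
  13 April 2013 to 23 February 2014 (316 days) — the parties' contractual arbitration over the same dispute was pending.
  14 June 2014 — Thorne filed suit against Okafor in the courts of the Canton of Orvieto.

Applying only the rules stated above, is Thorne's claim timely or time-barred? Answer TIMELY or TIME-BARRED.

The claim did not accrue until Thorne discovered the injury on 3 January 2010; the 1 February 2008 act date does not start the clock under the stated rule.
The untolled deadline — 2 years after 3 January 2010 — is 3 January 2012.
Because the plaintiff's legal incapacity ran from 27 September 2010 to 7 July 2011, the deadline is extended by 283 days to 12 October 2012.
The automatic bankruptcy stay from 2 June 2012 to 9 January 2013 tolled the period for 221 days, extending the deadline to 21 May 2013.
Because the pending related arbitration ran from 13 April 2013 to 23 February 2014, the deadline is extended by 316 days to 2 April 2014.
Thorne filed on 14 June 2014, after the 2 April 2014 deadline, so the action is time-barred.

TIME-BARRED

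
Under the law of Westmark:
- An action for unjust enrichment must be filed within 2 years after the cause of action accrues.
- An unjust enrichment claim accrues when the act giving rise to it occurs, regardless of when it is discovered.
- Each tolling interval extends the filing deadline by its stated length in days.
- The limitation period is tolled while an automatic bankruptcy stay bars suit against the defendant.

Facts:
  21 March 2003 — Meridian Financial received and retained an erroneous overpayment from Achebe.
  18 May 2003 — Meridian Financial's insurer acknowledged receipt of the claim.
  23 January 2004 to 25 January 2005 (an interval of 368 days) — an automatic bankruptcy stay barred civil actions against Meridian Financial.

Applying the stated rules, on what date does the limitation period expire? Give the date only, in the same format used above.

The cause of action accrued on 21 March 2003, the date of the act.
Adding the 2 years base period to 21 March 2003 gives a deadline of 21 March 2005, before any tolling.
Because the automatic bankruptcy stay ran from 23 January 2004 to 25 January 2005, the deadline is extended by 368 days to 24 March 2006.
Nothing else in the chronology tolls or restarts the period.

24 March 2006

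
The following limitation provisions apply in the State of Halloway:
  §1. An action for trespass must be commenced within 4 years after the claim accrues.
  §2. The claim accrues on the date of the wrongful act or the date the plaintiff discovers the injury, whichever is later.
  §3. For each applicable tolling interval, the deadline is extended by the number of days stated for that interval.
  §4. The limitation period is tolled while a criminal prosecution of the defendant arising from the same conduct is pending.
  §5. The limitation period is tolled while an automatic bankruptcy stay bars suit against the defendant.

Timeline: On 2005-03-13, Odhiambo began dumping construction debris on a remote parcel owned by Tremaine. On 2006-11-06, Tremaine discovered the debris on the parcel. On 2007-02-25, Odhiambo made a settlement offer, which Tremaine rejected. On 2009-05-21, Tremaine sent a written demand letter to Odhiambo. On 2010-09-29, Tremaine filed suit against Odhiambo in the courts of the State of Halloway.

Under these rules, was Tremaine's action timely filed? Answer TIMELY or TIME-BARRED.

Because discovery on 2006-11-06 post-dates the 2005-03-13 act, accrual under the later-of rule falls on 2006-11-06.
4 years from 2006-11-06 is 2010-11-06.
None of the other events listed affects the running of the period under the stated rules.
Tremaine filed on 2010-09-29, before the 2010-11-06 deadline, so the action is timely.

TIMELY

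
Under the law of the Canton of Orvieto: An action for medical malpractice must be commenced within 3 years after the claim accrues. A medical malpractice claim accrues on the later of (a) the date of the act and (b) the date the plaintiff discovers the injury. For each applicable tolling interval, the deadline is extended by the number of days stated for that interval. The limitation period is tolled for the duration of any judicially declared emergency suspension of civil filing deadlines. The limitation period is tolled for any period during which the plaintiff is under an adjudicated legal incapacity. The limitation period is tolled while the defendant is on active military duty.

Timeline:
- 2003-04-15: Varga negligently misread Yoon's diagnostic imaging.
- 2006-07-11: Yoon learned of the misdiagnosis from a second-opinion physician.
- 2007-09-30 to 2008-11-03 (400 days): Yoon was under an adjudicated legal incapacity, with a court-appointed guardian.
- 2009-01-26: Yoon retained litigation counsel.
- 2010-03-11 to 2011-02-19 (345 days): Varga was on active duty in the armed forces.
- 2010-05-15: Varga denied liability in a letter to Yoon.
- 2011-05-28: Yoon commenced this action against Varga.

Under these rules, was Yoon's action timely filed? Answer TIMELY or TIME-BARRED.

Taking the later of the act (2003-04-15) and discovery (2006-07-11), the claim accrued on 2006-07-11.
Adding the 3 years base period to 2006-07-11 gives a deadline of 2009-07-11, before any tolling.
The period was tolled for 400 days by the plaintiff's legal incapacity (2007-09-30 to 2008-11-03), pushing the deadline to 2010-08-15.
The defendant's active military service from 2010-03-11 to 2011-02-19 tolled the period for 345 days, extending the deadline to 2011-07-26.
The other events in the timeline have no effect on the limitation period under the stated rules.
Filing on 2011-05-28 beat the 2011-07-26 deadline — the action is timely.

TIMELY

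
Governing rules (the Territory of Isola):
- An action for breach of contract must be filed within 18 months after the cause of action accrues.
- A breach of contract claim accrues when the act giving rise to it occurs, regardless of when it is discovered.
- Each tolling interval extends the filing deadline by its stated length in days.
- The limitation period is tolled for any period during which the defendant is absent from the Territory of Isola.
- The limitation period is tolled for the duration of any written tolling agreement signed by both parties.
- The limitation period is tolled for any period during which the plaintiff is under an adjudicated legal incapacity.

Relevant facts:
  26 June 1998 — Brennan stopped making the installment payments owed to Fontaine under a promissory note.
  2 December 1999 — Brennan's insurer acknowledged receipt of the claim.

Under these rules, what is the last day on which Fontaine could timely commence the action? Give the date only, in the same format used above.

26 December 1999

The claim accrued on 26 June 1998, when the wrongful act occurred.
The untolled deadline — 18 months after 26 June 1998 — is 26 December 1999.
Nothing else in the chronology tolls or restarts the period.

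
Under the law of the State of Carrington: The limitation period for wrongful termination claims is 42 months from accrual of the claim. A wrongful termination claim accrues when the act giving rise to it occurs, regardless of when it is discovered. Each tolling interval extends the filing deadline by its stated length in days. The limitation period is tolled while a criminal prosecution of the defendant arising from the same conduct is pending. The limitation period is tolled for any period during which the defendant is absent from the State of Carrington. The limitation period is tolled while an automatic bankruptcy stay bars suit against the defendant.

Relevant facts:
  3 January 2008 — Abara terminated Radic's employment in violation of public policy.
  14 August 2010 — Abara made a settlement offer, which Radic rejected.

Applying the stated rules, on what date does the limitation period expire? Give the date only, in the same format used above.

The claim accrued on 3 January 2008, the date of the act.
The untolled deadline — 42 months after 3 January 2008 — is 3 July 2011.
Nothing else in the chronology tolls or restarts the period.

3 July 2011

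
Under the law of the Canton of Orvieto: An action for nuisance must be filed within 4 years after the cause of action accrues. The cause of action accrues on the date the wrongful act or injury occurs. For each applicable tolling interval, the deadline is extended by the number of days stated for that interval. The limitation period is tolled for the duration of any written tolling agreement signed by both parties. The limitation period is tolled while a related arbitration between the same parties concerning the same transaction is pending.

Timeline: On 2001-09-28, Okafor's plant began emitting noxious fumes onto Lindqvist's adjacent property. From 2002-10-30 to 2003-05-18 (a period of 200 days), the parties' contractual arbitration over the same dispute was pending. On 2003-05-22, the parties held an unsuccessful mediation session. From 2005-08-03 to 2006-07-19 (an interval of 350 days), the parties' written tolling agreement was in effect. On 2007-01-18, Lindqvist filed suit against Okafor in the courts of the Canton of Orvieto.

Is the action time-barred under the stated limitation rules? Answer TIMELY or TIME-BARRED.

The limitation period began to run on 2001-09-28.
4 years from 2001-09-28 is 2005-09-28.
The period was tolled for 200 days by the pending related arbitration (2002-10-30 to 2003-05-18), pushing the deadline to 2006-04-16.
The written tolling agreement from 2005-08-03 to 2006-07-19 tolled the period for 350 days, extending the deadline to 2007-04-01.
Nothing else in the chronology tolls or restarts the period.
The 2007-01-18 filing precedes the 2007-04-01 deadline; the claim is timely.

TIMELY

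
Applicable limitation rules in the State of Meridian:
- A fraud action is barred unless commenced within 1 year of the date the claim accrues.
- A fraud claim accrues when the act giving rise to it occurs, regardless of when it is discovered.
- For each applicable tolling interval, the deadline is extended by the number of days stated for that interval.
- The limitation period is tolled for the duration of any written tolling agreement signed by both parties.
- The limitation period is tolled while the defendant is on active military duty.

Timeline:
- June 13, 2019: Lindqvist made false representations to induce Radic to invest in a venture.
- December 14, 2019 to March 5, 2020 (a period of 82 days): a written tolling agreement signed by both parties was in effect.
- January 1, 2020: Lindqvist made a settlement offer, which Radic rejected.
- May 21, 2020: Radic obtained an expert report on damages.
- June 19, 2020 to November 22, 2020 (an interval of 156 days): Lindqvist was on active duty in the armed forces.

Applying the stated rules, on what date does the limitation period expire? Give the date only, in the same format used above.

The claim accrued on June 13, 2019, when the wrongful act occurred.
1 year from June 13, 2019 is June 13, 2020.
The period was tolled for 82 days by the written tolling agreement (December 14, 2019 to March 5, 2020), pushing the deadline to September 3, 2020.
Because the defendant's active military service ran from June 19, 2020 to November 22, 2020, the deadline is extended by 156 days to February 6, 2021.
None of the other events listed affects the running of the period under the stated rules.

February 6, 2021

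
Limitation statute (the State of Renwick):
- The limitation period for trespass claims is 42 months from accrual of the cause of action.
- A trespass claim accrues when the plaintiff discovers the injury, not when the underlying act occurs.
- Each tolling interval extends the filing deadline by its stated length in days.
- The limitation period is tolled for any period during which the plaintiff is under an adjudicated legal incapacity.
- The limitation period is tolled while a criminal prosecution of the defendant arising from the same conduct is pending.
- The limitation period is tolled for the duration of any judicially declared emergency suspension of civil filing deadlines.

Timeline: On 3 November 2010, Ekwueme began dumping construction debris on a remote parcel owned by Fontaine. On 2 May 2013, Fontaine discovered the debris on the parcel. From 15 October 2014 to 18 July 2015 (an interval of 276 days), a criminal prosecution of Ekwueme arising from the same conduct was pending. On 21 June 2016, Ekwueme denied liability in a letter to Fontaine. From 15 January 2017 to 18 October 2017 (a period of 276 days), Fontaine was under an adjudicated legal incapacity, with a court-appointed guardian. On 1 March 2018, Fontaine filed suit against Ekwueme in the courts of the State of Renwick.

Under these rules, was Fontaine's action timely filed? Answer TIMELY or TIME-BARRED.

The claim did not accrue until Fontaine discovered the injury on 2 May 2013; the 3 November 2010 act date does not start the clock under the stated rule.
42 months from 2 May 2013 is 2 November 2016.
Because the pending criminal prosecution ran from 15 October 2014 to 18 July 2015, the deadline is extended by 276 days to 5 August 2017.
Because the plaintiff's legal incapacity ran from 15 January 2017 to 18 October 2017, the deadline is extended by 276 days to 8 May 2018.
None of the other events listed affects the running of the period under the stated rules.
Fontaine filed on 1 March 2018, before the 8 May 2018 deadline, so the action is timely.

TIMELY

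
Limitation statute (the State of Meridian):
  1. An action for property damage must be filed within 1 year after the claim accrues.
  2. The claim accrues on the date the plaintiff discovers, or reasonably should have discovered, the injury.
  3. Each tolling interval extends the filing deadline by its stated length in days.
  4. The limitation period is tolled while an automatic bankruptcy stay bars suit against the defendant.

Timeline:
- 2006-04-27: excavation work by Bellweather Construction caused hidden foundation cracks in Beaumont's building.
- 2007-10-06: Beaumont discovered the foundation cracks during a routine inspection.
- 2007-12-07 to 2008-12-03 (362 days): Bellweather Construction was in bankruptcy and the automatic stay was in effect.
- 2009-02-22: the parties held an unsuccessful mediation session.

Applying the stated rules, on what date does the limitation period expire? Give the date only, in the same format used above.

The claim did not accrue until Beaumont discovered the injury on 2007-10-06; the 2006-04-27 act date does not start the clock under the stated rule.
Adding the 1 year base period to 2007-10-06 gives a deadline of 2008-10-06, before any tolling.
Because the automatic bankruptcy stay ran from 2007-12-07 to 2008-12-03, the deadline is extended by 362 days to 2009-10-03.
Nothing else in the chronology tolls or restarts the period.

2009-10-03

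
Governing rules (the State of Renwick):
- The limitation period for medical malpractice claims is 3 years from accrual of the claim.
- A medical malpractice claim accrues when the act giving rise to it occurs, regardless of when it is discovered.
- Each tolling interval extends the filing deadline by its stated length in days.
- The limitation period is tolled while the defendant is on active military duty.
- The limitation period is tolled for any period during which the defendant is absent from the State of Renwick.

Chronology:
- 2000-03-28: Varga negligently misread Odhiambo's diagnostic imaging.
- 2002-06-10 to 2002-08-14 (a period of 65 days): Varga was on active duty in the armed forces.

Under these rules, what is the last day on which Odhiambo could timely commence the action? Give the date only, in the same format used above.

2003-06-01

The limitation period began to run on 2000-03-28.
The untolled deadline — 3 years after 2000-03-28 — is 2003-03-28.
The defendant's active military service from 2002-06-10 to 2002-08-14 tolled the period for 65 days, extending the deadline to 2003-06-01.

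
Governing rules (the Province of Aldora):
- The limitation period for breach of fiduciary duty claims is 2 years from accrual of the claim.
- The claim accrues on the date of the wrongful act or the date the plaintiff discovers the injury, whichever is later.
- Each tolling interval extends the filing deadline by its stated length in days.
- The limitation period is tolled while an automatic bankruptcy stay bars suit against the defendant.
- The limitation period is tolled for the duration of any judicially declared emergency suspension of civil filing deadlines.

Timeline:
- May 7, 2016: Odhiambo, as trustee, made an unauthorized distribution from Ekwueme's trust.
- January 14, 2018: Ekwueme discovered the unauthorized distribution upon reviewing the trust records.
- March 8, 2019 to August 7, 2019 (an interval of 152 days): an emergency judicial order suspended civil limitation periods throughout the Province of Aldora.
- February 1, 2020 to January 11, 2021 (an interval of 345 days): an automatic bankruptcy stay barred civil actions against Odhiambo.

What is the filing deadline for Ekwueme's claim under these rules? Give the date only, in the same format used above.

May 25, 2021

Because discovery on January 14, 2018 post-dates the May 7, 2016 act, accrual under the later-of rule falls on January 14, 2018.
The untolled deadline — 2 years after January 14, 2018 — is January 14, 2020.
The emergency suspension of filing deadlines from March 8, 2019 to August 7, 2019 tolled the period for 152 days, extending the deadline to June 14, 2020.
The automatic bankruptcy stay from February 1, 2020 to January 11, 2021 tolled the period for 345 days, extending the deadline to May 25, 2021.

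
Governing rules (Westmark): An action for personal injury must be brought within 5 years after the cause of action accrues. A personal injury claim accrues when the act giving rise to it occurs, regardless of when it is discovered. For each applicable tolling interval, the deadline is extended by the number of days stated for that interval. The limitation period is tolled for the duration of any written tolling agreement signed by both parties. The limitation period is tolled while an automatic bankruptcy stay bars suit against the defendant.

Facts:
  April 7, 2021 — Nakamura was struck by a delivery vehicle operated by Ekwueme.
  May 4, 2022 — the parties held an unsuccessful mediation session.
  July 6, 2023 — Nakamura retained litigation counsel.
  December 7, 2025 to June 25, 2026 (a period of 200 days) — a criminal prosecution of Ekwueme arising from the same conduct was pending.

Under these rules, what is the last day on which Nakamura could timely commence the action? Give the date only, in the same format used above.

The limitation period began to run on April 7, 2021.
5 years from April 7, 2021 is April 7, 2026.
The pending criminal prosecution from December 7, 2025 to June 25, 2026 does not toll the period, because no stated rule makes a criminal prosecution a tolling event.
None of the other events listed affects the running of the period under the stated rules.

April 7, 2026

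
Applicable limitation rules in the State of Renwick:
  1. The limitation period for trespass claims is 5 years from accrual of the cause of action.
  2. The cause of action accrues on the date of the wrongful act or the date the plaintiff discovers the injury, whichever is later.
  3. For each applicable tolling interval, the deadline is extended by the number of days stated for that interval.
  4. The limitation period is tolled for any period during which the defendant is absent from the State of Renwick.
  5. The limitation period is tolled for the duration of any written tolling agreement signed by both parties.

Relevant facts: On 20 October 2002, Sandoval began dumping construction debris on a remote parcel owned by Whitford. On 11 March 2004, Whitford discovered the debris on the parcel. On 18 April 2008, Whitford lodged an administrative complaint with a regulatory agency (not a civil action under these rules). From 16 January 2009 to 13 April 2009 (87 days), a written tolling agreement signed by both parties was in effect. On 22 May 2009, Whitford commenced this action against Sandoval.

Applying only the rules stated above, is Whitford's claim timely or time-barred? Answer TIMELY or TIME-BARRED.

The claim accrued on 11 March 2004 — the later of the 20 October 2002 act and the 11 March 2004 discovery.
5 years from 11 March 2004 is 11 March 2009.
Because the written tolling agreement ran from 16 January 2009 to 13 April 2009, the deadline is extended by 87 days to 6 June 2009.
None of the other events listed affects the running of the period under the stated rules.
The 22 May 2009 filing precedes the 6 June 2009 deadline; the claim is timely.

TIMELY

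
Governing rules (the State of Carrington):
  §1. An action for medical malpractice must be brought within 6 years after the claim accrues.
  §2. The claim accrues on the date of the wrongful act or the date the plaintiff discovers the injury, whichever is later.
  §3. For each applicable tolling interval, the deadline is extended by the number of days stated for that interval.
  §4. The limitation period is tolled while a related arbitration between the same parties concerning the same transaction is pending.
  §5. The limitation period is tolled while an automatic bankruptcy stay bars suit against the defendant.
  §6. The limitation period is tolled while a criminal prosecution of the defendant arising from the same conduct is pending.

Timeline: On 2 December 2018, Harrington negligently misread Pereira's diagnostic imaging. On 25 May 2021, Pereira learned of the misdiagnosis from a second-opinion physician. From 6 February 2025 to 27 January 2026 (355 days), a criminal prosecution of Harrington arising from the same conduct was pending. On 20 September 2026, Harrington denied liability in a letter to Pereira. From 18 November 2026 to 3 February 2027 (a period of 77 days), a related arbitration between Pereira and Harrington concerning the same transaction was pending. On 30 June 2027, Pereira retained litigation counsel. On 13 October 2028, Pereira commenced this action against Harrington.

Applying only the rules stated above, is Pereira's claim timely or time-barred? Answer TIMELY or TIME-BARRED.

Because discovery on 25 May 2021 post-dates the 2 December 2018 act, accrual under the later-of rule falls on 25 May 2021.
The untolled deadline — 6 years after 25 May 2021 — is 25 May 2027.
The pending criminal prosecution from 6 February 2025 to 27 January 2026 tolled the period for 355 days, extending the deadline to 14 May 2028.
The period was tolled for 77 days by the pending related arbitration (18 November 2026 to 3 February 2027), pushing the deadline to 30 July 2028.
The other events in the timeline have no effect on the limitation period under the stated rules.
The 13 October 2028 filing falls after the 30 July 2028 deadline; the claim is time-barred.

TIME-BARRED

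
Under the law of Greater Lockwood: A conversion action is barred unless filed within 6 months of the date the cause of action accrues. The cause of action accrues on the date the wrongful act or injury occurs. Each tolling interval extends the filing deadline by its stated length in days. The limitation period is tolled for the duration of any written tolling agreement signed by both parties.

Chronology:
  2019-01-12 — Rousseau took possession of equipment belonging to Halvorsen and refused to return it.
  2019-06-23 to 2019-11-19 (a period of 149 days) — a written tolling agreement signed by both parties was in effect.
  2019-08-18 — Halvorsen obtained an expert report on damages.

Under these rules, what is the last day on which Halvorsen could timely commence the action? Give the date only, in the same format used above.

The cause of action accrued on 2019-01-12, the date of the act.
The untolled deadline — 6 months after 2019-01-12 — is 2019-07-12.
The written tolling agreement from 2019-06-23 to 2019-11-19 tolled the period for 149 days, extending the deadline to 2019-12-08.
The other events in the timeline have no effect on the limitation period under the stated rules.

2019-12-08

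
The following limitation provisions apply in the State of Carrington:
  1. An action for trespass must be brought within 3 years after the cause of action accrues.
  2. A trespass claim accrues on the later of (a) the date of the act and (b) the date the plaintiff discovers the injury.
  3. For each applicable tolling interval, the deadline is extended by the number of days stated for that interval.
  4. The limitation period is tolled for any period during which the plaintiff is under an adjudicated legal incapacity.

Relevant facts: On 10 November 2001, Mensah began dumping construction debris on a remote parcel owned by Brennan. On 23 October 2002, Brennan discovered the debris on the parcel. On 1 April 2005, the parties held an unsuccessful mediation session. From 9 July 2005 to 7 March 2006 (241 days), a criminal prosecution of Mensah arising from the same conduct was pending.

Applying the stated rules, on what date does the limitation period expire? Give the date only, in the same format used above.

Taking the later of the act (10 November 2001) and discovery (23 October 2002), the claim accrued on 23 October 2002.
Adding the 3 years base period to 23 October 2002 gives a deadline of 23 October 2005, before any tolling.
Although a criminal prosecution ran from 9 July 2005 to 7 March 2006, the stated rules do not make that a tolling event, so it is disregarded.
The other events in the timeline have no effect on the limitation period under the stated rules.

23 October 2005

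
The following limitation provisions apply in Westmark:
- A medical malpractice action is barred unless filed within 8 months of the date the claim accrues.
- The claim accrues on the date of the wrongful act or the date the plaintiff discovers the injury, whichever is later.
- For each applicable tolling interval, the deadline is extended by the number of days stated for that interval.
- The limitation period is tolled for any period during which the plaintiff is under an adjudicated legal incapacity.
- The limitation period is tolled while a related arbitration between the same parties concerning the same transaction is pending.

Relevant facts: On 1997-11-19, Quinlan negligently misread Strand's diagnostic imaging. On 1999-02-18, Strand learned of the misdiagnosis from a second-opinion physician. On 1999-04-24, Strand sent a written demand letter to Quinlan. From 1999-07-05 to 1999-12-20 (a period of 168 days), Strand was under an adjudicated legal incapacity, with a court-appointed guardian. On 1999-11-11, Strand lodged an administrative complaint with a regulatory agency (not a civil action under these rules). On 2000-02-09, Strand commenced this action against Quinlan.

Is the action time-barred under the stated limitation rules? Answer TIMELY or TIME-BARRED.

The claim accrued on 1999-02-18 — the later of the 1997-11-19 act and the 1999-02-18 discovery.
The untolled deadline — 8 months after 1999-02-18 — is 1999-10-18.
Because the plaintiff's legal incapacity ran from 1999-07-05 to 1999-12-20, the deadline is extended by 168 days to 2000-04-03.
The other events in the timeline have no effect on the limitation period under the stated rules.
The 2000-02-09 filing precedes the 2000-04-03 deadline; the claim is timely.

TIMELY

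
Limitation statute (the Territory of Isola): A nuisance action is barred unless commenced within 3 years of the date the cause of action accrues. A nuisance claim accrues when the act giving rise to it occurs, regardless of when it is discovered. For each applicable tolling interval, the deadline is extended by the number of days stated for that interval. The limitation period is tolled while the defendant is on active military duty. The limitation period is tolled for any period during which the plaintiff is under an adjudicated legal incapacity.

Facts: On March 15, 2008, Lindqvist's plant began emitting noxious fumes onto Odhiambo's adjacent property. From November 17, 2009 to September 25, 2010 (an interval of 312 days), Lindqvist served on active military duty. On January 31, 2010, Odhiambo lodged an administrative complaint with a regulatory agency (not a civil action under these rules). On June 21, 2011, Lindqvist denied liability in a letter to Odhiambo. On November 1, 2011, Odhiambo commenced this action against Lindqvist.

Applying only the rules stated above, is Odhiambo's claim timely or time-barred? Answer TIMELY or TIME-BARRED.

TIMELY

The claim accrued on March 15, 2008, when the wrongful act occurred.
Adding the 3 years base period to March 15, 2008 gives a deadline of March 15, 2011, before any tolling.
Because the defendant's active military service ran from November 17, 2009 to September 25, 2010, the deadline is extended by 312 days to January 21, 2012.
None of the other events listed affects the running of the period under the stated rules.
Filing on November 1, 2011 beat the January 21, 2012 deadline — the action is timely.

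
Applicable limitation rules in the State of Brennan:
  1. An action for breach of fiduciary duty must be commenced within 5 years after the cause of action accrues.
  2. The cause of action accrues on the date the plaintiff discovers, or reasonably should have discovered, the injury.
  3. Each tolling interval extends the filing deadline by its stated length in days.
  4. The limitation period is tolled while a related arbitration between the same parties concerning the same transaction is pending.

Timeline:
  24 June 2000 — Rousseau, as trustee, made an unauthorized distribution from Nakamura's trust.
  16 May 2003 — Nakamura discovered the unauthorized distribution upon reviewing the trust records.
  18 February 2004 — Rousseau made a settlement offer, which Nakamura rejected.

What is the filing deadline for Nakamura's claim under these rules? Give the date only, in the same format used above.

Accrual is tied to discovery, so the period began on 16 May 2003 rather than on 24 June 2000 when the act occurred.
5 years from 16 May 2003 is 16 May 2008.
None of the other events listed affects the running of the period under the stated rules.

16 May 2008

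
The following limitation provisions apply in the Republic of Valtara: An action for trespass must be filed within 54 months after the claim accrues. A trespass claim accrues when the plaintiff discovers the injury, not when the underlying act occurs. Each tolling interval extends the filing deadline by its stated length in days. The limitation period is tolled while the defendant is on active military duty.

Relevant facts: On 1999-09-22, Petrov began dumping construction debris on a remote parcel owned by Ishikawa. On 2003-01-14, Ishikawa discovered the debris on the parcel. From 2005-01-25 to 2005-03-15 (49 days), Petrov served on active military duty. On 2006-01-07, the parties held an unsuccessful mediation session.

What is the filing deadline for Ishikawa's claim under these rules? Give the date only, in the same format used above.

Accrual is tied to discovery, so the period began on 2003-01-14 rather than on 1999-09-22 when the act occurred.
The untolled deadline — 54 months after 2003-01-14 — is 2007-07-14.
The period was tolled for 49 days by the defendant's active military service (2005-01-25 to 2005-03-15), pushing the deadline to 2007-09-01.
None of the other events listed affects the running of the period under the stated rules.

2007-09-01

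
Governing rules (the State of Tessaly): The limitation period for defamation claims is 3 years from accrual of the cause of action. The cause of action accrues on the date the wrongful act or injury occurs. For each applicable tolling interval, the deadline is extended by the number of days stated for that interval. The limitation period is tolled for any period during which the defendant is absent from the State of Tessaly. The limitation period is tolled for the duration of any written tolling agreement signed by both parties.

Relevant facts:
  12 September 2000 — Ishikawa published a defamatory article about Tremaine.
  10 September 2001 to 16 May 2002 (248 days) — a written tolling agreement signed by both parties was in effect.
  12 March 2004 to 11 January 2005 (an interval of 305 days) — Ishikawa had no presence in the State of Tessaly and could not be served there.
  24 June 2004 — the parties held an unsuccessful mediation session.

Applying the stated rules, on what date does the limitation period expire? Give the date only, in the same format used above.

The claim accrued on 12 September 2000, when the wrongful act occurred.
Adding the 3 years base period to 12 September 2000 gives a deadline of 12 September 2003, before any tolling.
Because the written tolling agreement ran from 10 September 2001 to 16 May 2002, the deadline is extended by 248 days to 17 May 2004.
The defendant's absence from the jurisdiction from 12 March 2004 to 11 January 2005 tolled the period for 305 days, extending the deadline to 18 March 2005.
Nothing else in the chronology tolls or restarts the period.

18 March 2005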